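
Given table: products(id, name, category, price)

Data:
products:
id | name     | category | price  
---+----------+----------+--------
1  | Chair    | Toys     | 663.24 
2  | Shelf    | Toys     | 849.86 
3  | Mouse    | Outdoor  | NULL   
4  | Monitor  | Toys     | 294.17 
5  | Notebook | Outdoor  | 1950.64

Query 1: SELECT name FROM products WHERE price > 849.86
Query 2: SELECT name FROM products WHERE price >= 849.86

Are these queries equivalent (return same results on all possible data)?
No, not equivalent

Query 1 returns: [('Notebook',)]
Query 2 returns: [('Shelf',), ('Notebook',)]

Reason: > vs >= gives different results when price = 849.86 exists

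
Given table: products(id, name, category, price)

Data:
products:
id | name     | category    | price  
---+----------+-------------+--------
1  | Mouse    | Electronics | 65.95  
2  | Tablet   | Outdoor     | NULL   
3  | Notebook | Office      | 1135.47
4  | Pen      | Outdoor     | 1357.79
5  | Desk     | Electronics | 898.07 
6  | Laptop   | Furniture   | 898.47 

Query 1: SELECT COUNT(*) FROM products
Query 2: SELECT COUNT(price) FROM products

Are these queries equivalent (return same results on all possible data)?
No, not equivalent

Query 1 returns: [(6,)]
Query 2 returns: [(5,)]

Reason: COUNT(*) includes NULLs, COUNT(column) excludes them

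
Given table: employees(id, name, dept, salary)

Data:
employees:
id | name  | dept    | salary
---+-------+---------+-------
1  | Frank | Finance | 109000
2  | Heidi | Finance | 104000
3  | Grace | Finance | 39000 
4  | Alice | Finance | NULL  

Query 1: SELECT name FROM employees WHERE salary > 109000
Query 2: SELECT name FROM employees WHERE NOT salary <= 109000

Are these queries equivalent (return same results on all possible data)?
Yes, equivalent

Both queries return: []

Reason: Both filter salary > 109000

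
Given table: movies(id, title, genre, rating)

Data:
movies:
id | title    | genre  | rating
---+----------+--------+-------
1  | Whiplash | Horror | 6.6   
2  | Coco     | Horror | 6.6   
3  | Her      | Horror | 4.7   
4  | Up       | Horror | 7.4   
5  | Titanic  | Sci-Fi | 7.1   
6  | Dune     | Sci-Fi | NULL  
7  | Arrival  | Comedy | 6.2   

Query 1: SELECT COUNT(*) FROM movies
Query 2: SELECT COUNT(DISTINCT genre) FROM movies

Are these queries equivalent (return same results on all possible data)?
No, not equivalent

Query 1 returns: [(7,)]
Query 2 returns: [(3,)]

Reason: COUNT(*) counts rows, COUNT(DISTINCT genre) counts unique genres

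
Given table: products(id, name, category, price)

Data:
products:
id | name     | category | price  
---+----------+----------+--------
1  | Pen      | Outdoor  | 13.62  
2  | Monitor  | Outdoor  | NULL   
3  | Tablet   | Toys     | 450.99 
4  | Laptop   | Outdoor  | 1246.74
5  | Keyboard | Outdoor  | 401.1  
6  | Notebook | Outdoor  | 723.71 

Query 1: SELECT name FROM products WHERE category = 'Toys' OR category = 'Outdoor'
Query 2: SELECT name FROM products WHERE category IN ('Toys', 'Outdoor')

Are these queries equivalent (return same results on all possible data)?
Yes, equivalent

Both queries return: [('Keyboard',), ('Laptop',), ('Monitor',), ('Notebook',), ('Pen',), ('Tablet',)]

Reason: OR vs IN are equivalent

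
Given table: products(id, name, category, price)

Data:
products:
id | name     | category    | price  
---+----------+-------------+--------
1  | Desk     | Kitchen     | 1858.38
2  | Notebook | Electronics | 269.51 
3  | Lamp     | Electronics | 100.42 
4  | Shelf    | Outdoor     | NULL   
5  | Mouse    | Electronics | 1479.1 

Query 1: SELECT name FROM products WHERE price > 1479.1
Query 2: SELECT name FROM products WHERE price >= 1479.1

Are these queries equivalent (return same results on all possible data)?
No, not equivalent

Query 1 returns: [('Desk',)]
Query 2 returns: [('Desk',), ('Mouse',)]

Reason: > vs >= gives different results when price = 1479.1 exists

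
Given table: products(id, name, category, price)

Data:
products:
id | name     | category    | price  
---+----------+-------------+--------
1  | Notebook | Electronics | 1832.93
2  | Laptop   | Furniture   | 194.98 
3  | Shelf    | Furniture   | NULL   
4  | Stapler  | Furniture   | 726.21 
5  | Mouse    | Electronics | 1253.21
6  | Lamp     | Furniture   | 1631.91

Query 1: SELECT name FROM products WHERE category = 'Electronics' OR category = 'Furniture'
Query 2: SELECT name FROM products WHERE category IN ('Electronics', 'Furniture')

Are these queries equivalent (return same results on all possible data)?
Yes, equivalent

Both queries return: [('Lamp',), ('Laptop',), ('Mouse',), ('Notebook',), ('Shelf',), ('Stapler',)]

Reason: OR vs IN are equivalent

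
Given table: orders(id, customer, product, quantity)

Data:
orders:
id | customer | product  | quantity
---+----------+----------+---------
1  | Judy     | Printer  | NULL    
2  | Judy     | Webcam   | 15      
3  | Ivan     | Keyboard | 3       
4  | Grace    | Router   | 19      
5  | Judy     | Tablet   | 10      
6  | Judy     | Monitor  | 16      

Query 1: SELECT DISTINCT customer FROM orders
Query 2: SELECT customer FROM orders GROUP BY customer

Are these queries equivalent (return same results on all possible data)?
Yes, equivalent

Both queries return: [('Grace',), ('Ivan',), ('Judy',)]

Reason: Both get unique customers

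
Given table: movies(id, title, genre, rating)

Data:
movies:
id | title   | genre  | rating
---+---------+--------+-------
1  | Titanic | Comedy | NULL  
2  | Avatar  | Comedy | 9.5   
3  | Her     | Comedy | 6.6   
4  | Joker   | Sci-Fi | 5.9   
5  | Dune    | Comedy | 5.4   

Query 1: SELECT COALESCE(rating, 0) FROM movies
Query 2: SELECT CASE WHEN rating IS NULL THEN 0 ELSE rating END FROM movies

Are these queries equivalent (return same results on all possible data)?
Yes, equivalent

Both queries return: [(0,), (5.4,), (5.9,), (6.6,), (9.5,)]

Reason: COALESCE vs CASE for NULL handling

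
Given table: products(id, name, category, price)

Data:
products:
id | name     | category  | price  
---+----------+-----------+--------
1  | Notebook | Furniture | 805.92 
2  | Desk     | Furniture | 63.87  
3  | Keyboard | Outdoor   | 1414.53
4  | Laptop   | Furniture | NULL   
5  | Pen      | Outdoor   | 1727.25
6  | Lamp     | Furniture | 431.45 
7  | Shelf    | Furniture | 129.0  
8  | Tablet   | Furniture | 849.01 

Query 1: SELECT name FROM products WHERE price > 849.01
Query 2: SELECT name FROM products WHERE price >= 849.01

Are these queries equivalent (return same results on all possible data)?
No, not equivalent

Query 1 returns: [('Keyboard',), ('Pen',)]
Query 2 returns: [('Keyboard',), ('Pen',), ('Tablet',)]

Reason: > vs >= gives different results when price = 849.01 exists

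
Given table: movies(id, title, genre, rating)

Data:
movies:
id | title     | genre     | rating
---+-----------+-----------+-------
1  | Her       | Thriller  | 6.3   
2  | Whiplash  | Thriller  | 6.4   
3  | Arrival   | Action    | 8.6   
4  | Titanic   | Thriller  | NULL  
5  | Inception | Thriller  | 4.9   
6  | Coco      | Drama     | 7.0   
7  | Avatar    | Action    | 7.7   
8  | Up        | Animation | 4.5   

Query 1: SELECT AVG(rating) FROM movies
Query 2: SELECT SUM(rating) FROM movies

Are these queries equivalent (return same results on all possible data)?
No, not equivalent

Query 1 returns: [(6.485714285714286,)]
Query 2 returns: [(45.4,)]

Reason: AVG vs SUM give different aggregate values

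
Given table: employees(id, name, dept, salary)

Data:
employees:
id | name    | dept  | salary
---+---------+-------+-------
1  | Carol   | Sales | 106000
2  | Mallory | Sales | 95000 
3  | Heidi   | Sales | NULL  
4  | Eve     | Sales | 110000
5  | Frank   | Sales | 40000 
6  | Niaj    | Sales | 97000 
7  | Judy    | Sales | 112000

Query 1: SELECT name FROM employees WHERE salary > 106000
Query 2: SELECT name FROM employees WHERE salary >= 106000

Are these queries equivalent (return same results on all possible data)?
No, not equivalent

Query 1 returns: [('Eve',), ('Judy',)]
Query 2 returns: [('Carol',), ('Eve',), ('Judy',)]

Reason: > vs >= gives different results when salary = 106000 exists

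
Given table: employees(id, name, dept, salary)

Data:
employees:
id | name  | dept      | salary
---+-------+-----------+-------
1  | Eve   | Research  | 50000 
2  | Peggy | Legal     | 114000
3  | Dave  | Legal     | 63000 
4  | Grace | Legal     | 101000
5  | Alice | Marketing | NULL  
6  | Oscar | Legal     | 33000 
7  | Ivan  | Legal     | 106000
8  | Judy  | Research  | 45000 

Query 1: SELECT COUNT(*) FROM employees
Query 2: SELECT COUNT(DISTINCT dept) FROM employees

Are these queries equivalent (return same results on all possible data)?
No, not equivalent

Query 1 returns: [(8,)]
Query 2 returns: [(3,)]

Reason: COUNT(*) counts rows, COUNT(DISTINCT dept) counts unique depts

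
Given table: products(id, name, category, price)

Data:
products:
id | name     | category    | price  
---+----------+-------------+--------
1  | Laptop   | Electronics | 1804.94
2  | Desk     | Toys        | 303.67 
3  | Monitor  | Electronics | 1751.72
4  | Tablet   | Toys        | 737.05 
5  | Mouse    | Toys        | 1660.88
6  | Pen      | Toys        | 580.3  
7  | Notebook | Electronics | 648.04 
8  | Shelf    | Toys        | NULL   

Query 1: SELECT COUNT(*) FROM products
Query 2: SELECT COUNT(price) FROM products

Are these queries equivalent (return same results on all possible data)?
No, not equivalent

Query 1 returns: [(8,)]
Query 2 returns: [(7,)]

Reason: COUNT(*) includes NULLs, COUNT(column) excludes them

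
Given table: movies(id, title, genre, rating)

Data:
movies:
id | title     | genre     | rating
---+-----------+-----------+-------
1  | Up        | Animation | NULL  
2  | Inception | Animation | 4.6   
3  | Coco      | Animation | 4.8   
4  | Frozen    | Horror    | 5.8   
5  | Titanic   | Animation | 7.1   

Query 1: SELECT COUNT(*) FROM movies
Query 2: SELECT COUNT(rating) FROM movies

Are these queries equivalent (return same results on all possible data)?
No, not equivalent

Query 1 returns: [(5,)]
Query 2 returns: [(4,)]

Reason: COUNT(*) includes NULLs, COUNT(column) excludes them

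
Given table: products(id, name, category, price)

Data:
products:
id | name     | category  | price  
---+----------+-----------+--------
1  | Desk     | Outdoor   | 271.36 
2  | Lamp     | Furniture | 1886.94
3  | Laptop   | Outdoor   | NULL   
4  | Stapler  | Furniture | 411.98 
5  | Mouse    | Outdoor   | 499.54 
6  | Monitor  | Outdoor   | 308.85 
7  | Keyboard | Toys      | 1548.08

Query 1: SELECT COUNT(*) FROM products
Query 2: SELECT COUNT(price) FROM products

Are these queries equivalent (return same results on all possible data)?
No, not equivalent

Query 1 returns: [(7,)]
Query 2 returns: [(6,)]

Reason: COUNT(*) includes NULLs, COUNT(column) excludes them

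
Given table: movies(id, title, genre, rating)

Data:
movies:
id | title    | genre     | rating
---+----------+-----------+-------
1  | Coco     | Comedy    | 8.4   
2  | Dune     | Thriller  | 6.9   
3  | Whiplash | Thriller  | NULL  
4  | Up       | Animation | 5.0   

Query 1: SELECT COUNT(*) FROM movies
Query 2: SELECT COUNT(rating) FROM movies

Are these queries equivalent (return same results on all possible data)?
No, not equivalent

Query 1 returns: [(4,)]
Query 2 returns: [(3,)]

Reason: COUNT(*) includes NULLs, COUNT(column) excludes them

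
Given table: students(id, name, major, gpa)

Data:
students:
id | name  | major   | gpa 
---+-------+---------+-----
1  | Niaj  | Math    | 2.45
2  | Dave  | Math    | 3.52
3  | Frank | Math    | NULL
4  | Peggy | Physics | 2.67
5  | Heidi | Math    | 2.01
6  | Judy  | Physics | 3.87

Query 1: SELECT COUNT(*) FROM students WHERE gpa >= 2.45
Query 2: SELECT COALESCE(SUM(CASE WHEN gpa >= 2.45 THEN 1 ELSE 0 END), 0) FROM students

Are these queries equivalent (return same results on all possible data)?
Yes, equivalent

Both queries return: [(4,)]

Reason: COUNT with WHERE vs conditional SUM (COALESCE handles empty-table NULL)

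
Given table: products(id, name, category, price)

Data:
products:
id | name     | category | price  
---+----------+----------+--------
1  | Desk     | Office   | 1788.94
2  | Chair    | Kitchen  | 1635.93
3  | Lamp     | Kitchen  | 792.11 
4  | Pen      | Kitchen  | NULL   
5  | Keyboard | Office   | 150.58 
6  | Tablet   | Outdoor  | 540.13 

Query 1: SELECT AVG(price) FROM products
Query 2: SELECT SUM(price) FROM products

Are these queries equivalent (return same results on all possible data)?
No, not equivalent

Query 1 returns: [(981.5380000000001,)]
Query 2 returns: [(4907.6900000000005,)]

Reason: AVG vs SUM give different aggregate values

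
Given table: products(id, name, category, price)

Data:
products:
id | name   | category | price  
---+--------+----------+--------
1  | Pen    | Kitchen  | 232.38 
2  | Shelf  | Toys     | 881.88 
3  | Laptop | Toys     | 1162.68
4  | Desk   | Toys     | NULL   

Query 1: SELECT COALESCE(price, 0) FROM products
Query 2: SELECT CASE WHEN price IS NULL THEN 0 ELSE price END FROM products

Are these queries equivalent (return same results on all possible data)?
Yes, equivalent

Both queries return: [(0,), (232.38,), (881.88,), (1162.68,)]

Reason: COALESCE vs CASE for NULL handling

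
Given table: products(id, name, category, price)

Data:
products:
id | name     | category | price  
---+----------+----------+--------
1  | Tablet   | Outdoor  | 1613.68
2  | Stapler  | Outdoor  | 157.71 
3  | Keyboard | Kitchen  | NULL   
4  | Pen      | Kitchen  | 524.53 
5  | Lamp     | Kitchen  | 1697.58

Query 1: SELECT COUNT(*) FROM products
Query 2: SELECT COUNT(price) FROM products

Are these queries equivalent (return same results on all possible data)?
No, not equivalent

Query 1 returns: [(5,)]
Query 2 returns: [(4,)]

Reason: COUNT(*) includes NULLs, COUNT(column) excludes them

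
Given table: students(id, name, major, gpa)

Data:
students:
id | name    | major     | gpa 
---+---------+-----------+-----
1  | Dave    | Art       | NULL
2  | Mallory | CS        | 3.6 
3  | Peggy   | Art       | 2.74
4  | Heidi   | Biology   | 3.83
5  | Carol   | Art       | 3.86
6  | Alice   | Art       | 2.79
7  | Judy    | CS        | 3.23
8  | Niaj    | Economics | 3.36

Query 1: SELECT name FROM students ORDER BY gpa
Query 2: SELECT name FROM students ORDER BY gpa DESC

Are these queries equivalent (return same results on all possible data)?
No, not equivalent

Query 1 returns: [('Dave',), ('Peggy',), ('Alice',), ('Judy',), ('Niaj',), ('Mallory',), ('Heidi',), ('Carol',)]
Query 2 returns: [('Carol',), ('Heidi',), ('Mallory',), ('Niaj',), ('Judy',), ('Alice',), ('Peggy',), ('Dave',)]

Reason: ASC vs DESC gives opposite ordering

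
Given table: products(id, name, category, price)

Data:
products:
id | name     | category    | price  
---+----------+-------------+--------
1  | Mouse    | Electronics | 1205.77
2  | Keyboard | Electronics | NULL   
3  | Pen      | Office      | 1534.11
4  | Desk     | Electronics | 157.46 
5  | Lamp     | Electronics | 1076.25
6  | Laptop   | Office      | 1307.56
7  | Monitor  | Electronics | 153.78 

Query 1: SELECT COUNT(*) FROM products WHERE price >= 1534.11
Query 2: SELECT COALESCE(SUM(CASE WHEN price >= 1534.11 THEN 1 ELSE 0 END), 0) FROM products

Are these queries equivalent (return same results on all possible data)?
Yes, equivalent

Both queries return: [(1,)]

Reason: COUNT with WHERE vs conditional SUM (COALESCE handles empty-table NULL)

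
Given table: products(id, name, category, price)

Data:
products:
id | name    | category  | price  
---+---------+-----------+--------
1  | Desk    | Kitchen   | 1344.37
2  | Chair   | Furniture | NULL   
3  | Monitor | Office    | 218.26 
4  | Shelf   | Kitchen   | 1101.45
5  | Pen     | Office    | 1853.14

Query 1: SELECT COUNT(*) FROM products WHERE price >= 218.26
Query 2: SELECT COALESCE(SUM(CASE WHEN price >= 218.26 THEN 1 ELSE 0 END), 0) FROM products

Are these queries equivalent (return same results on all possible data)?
Yes, equivalent

Both queries return: [(4,)]

Reason: COUNT with WHERE vs conditional SUM (COALESCE handles empty-table NULL)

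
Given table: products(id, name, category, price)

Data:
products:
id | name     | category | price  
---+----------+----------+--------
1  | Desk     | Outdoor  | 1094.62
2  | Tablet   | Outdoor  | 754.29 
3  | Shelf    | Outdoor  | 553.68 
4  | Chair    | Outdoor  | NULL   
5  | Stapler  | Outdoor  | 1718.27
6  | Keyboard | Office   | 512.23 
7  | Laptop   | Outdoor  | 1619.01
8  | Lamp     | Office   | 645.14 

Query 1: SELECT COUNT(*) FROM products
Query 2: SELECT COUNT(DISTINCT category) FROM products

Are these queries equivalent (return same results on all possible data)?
No, not equivalent

Query 1 returns: [(8,)]
Query 2 returns: [(2,)]

Reason: COUNT(*) counts rows, COUNT(DISTINCT category) counts unique categorys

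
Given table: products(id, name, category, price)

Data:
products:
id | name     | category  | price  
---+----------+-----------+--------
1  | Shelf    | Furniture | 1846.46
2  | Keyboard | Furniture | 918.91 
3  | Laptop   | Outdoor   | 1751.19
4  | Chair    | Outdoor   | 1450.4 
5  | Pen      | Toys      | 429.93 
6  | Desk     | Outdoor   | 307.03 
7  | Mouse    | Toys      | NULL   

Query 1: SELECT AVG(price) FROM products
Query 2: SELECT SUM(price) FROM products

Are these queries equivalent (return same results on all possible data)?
No, not equivalent

Query 1 returns: [(1117.32,)]
Query 2 returns: [(6703.92,)]

Reason: AVG vs SUM give different aggregate values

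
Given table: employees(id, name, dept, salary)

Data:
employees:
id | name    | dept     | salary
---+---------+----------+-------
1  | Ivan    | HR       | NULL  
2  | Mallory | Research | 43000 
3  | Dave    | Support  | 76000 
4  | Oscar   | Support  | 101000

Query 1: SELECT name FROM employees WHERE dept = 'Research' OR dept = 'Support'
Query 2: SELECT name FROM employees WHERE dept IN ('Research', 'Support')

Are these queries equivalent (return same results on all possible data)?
Yes, equivalent

Both queries return: [('Dave',), ('Mallory',), ('Oscar',)]

Reason: OR vs IN are equivalent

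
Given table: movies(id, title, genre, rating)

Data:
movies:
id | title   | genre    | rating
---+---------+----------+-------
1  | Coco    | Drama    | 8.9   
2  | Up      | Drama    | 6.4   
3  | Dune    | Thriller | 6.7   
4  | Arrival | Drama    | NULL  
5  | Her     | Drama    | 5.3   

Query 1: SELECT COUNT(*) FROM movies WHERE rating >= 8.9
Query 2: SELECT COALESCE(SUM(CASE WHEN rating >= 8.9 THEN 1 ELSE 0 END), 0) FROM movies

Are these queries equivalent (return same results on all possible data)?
Yes, equivalent

Both queries return: [(1,)]

Reason: COUNT with WHERE vs conditional SUM (COALESCE handles empty-table NULL)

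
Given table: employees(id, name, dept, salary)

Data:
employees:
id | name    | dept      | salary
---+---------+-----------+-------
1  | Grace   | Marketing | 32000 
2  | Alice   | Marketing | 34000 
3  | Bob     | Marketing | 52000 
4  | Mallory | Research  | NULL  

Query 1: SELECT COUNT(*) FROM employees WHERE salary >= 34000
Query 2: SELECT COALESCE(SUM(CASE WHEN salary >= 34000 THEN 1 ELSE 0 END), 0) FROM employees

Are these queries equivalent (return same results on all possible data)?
Yes, equivalent

Both queries return: [(2,)]

Reason: COUNT with WHERE vs conditional SUM (COALESCE handles empty-table NULL)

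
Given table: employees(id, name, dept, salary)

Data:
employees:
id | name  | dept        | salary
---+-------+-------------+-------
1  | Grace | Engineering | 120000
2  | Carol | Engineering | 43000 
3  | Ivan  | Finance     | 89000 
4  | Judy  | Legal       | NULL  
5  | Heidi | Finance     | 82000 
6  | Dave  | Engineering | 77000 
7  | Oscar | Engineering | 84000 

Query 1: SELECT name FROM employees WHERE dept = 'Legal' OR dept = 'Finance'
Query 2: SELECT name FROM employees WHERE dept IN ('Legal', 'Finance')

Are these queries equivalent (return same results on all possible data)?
Yes, equivalent

Both queries return: [('Heidi',), ('Ivan',), ('Judy',)]

Reason: OR vs IN are equivalent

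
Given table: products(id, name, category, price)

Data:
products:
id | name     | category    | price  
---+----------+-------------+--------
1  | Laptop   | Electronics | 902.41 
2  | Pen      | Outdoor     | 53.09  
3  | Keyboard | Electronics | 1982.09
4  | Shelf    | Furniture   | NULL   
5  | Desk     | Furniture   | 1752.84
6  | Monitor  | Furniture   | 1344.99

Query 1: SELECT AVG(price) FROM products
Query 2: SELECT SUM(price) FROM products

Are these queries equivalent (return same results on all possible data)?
No, not equivalent

Query 1 returns: [(1207.084,)]
Query 2 returns: [(6035.42,)]

Reason: AVG vs SUM give different aggregate values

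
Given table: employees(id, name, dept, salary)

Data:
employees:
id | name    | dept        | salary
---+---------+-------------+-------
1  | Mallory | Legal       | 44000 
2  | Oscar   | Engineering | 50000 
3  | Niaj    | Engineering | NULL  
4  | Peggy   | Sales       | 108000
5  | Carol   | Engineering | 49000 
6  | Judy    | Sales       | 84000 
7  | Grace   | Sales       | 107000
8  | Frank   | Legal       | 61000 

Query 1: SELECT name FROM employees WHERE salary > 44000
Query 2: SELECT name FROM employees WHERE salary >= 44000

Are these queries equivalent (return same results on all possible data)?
No, not equivalent

Query 1 returns: [('Oscar',), ('Peggy',), ('Carol',), ('Judy',), ('Grace',), ('Frank',)]
Query 2 returns: [('Mallory',), ('Oscar',), ('Peggy',), ('Carol',), ('Judy',), ('Grace',), ('Frank',)]

Reason: > vs >= gives different results when salary = 44000 exists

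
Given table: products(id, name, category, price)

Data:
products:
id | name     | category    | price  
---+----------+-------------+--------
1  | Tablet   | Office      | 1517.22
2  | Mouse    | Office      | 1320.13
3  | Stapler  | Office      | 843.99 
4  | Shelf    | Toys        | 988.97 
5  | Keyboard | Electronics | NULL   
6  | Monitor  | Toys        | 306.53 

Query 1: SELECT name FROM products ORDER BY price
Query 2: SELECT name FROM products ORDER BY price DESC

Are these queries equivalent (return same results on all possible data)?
No, not equivalent

Query 1 returns: [('Keyboard',), ('Monitor',), ('Stapler',), ('Shelf',), ('Mouse',), ('Tablet',)]
Query 2 returns: [('Tablet',), ('Mouse',), ('Shelf',), ('Stapler',), ('Monitor',), ('Keyboard',)]

Reason: ASC vs DESC gives opposite ordering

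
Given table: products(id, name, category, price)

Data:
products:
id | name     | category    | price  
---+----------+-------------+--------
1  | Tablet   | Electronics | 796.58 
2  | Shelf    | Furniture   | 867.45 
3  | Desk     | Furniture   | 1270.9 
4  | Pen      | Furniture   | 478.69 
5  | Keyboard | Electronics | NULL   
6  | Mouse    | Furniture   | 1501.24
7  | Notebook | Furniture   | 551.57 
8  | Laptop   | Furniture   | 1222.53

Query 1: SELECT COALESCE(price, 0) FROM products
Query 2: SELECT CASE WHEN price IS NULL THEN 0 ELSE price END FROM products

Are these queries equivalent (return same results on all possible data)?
Yes, equivalent

Both queries return: [(0,), (478.69,), (551.57,), (796.58,), (867.45,), (1222.53,), (1270.9,), (1501.24,)]

Reason: COALESCE vs CASE for NULL handling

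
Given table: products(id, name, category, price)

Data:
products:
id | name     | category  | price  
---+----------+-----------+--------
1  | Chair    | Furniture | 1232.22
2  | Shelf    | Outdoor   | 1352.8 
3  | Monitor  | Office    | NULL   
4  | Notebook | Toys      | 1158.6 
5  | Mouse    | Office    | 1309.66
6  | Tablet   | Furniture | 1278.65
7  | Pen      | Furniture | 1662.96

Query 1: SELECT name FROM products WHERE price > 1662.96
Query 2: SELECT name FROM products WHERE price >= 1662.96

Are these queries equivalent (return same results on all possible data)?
No, not equivalent

Query 1 returns: []
Query 2 returns: [('Pen',)]

Reason: > vs >= gives different results when price = 1662.96 exists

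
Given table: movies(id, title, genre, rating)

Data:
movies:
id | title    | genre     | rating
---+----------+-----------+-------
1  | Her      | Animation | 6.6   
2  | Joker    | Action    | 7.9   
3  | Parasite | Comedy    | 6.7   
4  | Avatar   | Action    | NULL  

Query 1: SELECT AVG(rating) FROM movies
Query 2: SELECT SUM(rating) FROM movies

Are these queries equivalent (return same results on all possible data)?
No, not equivalent

Query 1 returns: [(7.066666666666666,)]
Query 2 returns: [(21.2,)]

Reason: AVG vs SUM give different aggregate values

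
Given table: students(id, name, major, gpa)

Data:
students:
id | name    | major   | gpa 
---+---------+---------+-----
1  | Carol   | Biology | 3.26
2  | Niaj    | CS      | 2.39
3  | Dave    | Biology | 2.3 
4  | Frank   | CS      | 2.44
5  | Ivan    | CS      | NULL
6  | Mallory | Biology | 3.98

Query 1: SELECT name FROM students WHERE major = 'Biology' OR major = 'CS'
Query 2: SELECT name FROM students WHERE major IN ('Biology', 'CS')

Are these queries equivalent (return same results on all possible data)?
Yes, equivalent

Both queries return: [('Carol',), ('Dave',), ('Frank',), ('Ivan',), ('Mallory',), ('Niaj',)]

Reason: OR vs IN are equivalent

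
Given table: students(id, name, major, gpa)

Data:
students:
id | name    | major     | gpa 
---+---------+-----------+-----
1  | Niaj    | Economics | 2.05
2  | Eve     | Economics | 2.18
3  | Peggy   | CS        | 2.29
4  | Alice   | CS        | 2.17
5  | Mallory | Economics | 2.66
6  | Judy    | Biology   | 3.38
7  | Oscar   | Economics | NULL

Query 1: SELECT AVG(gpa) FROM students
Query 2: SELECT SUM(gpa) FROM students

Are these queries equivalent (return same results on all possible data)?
No, not equivalent

Query 1 returns: [(2.455,)]
Query 2 returns: [(14.73,)]

Reason: AVG vs SUM give different aggregate values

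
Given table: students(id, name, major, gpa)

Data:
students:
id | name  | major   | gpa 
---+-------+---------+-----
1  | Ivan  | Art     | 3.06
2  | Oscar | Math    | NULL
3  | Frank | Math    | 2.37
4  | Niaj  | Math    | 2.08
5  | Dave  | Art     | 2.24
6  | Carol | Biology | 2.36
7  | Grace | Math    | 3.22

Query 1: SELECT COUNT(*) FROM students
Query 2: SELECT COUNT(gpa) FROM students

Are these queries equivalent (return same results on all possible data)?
No, not equivalent

Query 1 returns: [(7,)]
Query 2 returns: [(6,)]

Reason: COUNT(*) includes NULLs, COUNT(column) excludes them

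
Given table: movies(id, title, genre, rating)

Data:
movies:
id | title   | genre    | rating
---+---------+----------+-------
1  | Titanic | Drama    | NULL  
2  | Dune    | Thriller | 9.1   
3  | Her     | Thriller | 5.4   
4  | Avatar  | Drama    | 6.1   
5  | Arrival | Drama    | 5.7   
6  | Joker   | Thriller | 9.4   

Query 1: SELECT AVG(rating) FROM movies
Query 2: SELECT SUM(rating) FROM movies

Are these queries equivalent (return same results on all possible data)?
No, not equivalent

Query 1 returns: [(7.140000000000001,)]
Query 2 returns: [(35.7,)]

Reason: AVG vs SUM give different aggregate values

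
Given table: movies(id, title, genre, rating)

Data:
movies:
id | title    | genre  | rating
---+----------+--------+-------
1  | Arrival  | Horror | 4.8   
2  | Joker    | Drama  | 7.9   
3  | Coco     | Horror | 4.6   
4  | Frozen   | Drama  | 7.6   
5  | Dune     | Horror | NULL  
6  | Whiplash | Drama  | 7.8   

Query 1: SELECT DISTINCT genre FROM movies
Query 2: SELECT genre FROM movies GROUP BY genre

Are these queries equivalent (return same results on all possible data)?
Yes, equivalent

Both queries return: [('Drama',), ('Horror',)]

Reason: Both get unique genres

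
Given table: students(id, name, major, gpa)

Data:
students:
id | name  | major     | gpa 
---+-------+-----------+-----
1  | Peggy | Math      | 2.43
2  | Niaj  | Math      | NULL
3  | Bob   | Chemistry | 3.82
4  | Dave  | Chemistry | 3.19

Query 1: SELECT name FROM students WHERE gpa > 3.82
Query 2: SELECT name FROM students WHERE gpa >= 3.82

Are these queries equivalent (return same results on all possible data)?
No, not equivalent

Query 1 returns: []
Query 2 returns: [('Bob',)]

Reason: > vs >= gives different results when gpa = 3.82 exists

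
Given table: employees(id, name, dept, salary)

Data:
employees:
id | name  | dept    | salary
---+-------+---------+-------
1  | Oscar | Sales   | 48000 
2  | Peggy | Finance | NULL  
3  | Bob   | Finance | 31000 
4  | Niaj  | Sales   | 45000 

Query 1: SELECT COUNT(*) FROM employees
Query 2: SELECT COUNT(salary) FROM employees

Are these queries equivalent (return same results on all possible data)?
No, not equivalent

Query 1 returns: [(4,)]
Query 2 returns: [(3,)]

Reason: COUNT(*) includes NULLs, COUNT(column) excludes them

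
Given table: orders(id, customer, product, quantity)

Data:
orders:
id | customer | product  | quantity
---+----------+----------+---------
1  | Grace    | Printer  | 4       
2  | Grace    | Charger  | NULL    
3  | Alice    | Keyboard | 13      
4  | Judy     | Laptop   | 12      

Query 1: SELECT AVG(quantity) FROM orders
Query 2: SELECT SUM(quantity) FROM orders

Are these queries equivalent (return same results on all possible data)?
No, not equivalent

Query 1 returns: [(9.666666666666666,)]
Query 2 returns: [(29,)]

Reason: AVG vs SUM give different aggregate values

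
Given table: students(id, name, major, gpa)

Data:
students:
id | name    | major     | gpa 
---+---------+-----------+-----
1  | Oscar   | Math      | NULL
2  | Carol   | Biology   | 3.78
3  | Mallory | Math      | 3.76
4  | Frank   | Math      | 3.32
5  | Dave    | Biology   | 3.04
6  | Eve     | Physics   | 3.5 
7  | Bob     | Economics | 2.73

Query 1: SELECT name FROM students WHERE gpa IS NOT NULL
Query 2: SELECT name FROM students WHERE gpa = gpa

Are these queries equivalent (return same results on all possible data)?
Yes, equivalent

Both queries return: [('Bob',), ('Carol',), ('Dave',), ('Eve',), ('Frank',), ('Mallory',)]

Reason: IS NOT NULL vs self-equality (both exclude NULLs)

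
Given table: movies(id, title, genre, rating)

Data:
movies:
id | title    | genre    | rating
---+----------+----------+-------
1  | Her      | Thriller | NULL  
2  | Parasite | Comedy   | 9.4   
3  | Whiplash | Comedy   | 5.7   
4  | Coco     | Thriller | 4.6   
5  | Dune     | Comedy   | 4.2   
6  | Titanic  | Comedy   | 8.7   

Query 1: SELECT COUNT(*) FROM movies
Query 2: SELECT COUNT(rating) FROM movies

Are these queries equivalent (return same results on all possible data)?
No, not equivalent

Query 1 returns: [(6,)]
Query 2 returns: [(5,)]

Reason: COUNT(*) includes NULLs, COUNT(column) excludes them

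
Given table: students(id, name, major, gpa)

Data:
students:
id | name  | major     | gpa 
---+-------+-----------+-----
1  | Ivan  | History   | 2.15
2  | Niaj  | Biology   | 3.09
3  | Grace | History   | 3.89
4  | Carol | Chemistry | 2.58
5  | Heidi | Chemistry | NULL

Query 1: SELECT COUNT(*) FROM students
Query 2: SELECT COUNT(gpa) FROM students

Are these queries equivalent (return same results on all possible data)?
No, not equivalent

Query 1 returns: [(5,)]
Query 2 returns: [(4,)]

Reason: COUNT(*) includes NULLs, COUNT(column) excludes them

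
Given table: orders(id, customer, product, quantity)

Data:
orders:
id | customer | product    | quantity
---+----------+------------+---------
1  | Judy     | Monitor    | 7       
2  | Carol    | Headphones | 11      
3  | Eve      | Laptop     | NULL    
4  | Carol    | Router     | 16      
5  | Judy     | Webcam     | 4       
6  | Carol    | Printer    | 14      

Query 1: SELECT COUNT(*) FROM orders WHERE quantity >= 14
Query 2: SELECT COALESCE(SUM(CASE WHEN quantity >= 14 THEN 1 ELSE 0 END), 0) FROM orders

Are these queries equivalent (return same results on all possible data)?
Yes, equivalent

Both queries return: [(2,)]

Reason: COUNT with WHERE vs conditional SUM (COALESCE handles empty-table NULL)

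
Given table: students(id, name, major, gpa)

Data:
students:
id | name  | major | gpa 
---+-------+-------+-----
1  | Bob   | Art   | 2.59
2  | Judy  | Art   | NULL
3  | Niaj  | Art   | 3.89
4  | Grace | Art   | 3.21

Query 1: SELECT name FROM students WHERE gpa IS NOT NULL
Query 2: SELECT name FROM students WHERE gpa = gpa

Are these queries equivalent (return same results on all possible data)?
Yes, equivalent

Both queries return: [('Bob',), ('Grace',), ('Niaj',)]

Reason: IS NOT NULL vs self-equality (both exclude NULLs)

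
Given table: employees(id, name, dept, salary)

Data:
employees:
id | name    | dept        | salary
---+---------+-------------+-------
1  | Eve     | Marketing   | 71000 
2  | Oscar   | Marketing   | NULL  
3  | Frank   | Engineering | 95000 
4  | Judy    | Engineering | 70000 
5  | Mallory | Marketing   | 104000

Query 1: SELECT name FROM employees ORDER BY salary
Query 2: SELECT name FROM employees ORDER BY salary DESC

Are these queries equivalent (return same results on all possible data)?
No, not equivalent

Query 1 returns: [('Oscar',), ('Judy',), ('Eve',), ('Frank',), ('Mallory',)]
Query 2 returns: [('Mallory',), ('Frank',), ('Eve',), ('Judy',), ('Oscar',)]

Reason: ASC vs DESC gives opposite ordering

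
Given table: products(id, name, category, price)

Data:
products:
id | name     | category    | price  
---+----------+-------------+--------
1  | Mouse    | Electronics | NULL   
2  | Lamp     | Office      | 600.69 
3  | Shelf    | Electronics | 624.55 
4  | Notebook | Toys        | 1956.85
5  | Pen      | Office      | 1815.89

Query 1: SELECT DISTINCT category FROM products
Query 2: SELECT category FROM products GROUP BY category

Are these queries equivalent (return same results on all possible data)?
Yes, equivalent

Both queries return: [('Electronics',), ('Office',), ('Toys',)]

Reason: Both get unique categorys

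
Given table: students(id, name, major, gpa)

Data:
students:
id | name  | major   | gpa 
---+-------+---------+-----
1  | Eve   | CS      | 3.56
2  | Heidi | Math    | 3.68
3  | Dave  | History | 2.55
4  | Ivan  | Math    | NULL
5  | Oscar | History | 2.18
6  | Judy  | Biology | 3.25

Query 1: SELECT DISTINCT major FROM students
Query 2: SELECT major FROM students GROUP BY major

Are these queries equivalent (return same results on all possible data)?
Yes, equivalent

Both queries return: [('Biology',), ('CS',), ('History',), ('Math',)]

Reason: Both get unique majors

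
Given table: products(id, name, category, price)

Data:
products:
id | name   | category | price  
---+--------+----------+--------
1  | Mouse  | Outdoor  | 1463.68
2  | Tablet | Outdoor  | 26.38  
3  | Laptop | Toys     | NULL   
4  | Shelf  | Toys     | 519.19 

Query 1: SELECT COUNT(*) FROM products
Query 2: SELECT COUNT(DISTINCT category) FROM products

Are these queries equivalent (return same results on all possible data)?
No, not equivalent

Query 1 returns: [(4,)]
Query 2 returns: [(2,)]

Reason: COUNT(*) counts rows, COUNT(DISTINCT category) counts unique categorys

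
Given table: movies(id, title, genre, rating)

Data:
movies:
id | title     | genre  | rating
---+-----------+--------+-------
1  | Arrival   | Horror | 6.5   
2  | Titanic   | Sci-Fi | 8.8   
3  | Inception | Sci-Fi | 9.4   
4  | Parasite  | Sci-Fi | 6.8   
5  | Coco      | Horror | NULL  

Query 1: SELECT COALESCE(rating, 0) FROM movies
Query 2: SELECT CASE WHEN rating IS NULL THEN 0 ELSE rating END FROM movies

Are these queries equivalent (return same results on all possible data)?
Yes, equivalent

Both queries return: [(0,), (6.5,), (6.8,), (8.8,), (9.4,)]

Reason: COALESCE vs CASE for NULL handling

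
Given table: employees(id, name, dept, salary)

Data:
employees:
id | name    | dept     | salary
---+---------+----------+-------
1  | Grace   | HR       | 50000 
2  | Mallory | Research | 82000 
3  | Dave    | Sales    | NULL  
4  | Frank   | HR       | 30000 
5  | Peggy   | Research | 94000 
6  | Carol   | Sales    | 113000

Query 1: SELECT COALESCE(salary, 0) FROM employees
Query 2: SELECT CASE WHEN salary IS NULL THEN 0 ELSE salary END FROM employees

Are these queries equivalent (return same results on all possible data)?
Yes, equivalent

Both queries return: [(0,), (30000,), (50000,), (82000,), (94000,), (113000,)]

Reason: COALESCE vs CASE for NULL handling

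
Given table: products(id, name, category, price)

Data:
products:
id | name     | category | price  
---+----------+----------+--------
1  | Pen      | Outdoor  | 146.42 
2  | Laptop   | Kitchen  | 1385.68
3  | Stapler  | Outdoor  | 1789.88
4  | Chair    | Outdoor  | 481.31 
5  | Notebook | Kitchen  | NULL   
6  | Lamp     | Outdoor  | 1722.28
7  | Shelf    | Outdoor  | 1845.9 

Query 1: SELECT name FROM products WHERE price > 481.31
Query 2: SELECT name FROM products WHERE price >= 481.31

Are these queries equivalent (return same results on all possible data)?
No, not equivalent

Query 1 returns: [('Laptop',), ('Stapler',), ('Lamp',), ('Shelf',)]
Query 2 returns: [('Laptop',), ('Stapler',), ('Chair',), ('Lamp',), ('Shelf',)]

Reason: > vs >= gives different results when price = 481.31 exists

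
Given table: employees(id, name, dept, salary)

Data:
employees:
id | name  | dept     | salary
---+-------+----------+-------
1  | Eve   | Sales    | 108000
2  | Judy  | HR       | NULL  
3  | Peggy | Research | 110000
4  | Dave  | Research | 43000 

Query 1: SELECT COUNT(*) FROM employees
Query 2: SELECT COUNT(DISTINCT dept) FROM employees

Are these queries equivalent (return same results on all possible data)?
No, not equivalent

Query 1 returns: [(4,)]
Query 2 returns: [(3,)]

Reason: COUNT(*) counts rows, COUNT(DISTINCT dept) counts unique depts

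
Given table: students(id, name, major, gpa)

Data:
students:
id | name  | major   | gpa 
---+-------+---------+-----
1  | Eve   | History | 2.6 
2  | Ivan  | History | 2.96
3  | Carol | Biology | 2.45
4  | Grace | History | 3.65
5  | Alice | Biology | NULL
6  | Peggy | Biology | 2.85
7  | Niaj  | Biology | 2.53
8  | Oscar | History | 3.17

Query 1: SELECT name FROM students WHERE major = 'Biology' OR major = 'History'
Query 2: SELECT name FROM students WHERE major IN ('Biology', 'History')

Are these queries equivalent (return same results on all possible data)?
Yes, equivalent

Both queries return: [('Alice',), ('Carol',), ('Eve',), ('Grace',), ('Ivan',), ('Niaj',), ('Oscar',), ('Peggy',)]

Reason: OR vs IN are equivalent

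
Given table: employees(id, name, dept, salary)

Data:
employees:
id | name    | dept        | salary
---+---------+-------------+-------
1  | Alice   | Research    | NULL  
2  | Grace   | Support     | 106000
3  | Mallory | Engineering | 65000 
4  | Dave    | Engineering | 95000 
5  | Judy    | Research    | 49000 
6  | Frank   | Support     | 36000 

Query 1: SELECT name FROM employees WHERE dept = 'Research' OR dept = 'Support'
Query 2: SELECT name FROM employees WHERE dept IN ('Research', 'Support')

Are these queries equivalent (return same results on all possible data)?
Yes, equivalent

Both queries return: [('Alice',), ('Frank',), ('Grace',), ('Judy',)]

Reason: OR vs IN are equivalent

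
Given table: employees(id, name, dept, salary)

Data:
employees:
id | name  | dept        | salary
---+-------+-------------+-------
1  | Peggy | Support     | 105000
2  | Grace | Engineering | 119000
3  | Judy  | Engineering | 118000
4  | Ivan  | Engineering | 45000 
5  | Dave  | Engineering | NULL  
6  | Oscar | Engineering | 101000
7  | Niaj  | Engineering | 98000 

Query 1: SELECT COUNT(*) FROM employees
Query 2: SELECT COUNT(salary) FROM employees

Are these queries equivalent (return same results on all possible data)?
No, not equivalent

Query 1 returns: [(7,)]
Query 2 returns: [(6,)]

Reason: COUNT(*) includes NULLs, COUNT(column) excludes them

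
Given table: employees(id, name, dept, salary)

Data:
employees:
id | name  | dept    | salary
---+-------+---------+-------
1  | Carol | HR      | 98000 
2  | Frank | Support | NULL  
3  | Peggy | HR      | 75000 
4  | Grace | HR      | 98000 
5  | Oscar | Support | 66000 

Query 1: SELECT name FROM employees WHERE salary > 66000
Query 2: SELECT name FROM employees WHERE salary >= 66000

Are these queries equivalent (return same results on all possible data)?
No, not equivalent

Query 1 returns: [('Carol',), ('Peggy',), ('Grace',)]
Query 2 returns: [('Carol',), ('Peggy',), ('Grace',), ('Oscar',)]

Reason: > vs >= gives different results when salary = 66000 exists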